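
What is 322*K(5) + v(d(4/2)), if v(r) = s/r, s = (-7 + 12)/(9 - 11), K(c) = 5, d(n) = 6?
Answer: 19315/12 ≈ 1609.6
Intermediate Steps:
s = -5/2 (s = 5/(-2) = 5*(-½) = -5/2 ≈ -2.5000)
v(r) = -5/(2*r)
322*K(5) + v(d(4/2)) = 322*5 - 5/2/6 = 1610 - 5/2*⅙ = 1610 - 5/12 = 19315/12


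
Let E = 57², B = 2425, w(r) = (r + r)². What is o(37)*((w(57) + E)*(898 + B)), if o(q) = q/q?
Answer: 53982135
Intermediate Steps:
w(r) = 4*r² (w(r) = (2*r)² = 4*r²)
E = 3249
o(q) = 1
o(37)*((w(57) + E)*(898 + B)) = 1*((4*57² + 3249)*(898 + 2425)) = 1*((4*3249 + 3249)*3323) = 1*((12996 + 3249)*3323) = 1*(16245*3323) = 1*53982135 = 53982135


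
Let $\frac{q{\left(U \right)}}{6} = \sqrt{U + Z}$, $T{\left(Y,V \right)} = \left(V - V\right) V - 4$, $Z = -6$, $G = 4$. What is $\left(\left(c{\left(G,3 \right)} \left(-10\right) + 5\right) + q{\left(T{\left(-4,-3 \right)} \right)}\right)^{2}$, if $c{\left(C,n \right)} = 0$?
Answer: $-335 + 60 i \sqrt{10} \approx -335.0 + 189.74 i$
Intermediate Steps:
$T{\left(Y,V \right)} = -4$ ($T{\left(Y,V \right)} = 0 V - 4 = 0 - 4 = -4$)
$q{\left(U \right)} = 6 \sqrt{-6 + U}$ ($q{\left(U \right)} = 6 \sqrt{U - 6} = 6 \sqrt{-6 + U}$)
$\left(\left(c{\left(G,3 \right)} \left(-10\right) + 5\right) + q{\left(T{\left(-4,-3 \right)} \right)}\right)^{2} = \left(\left(0 \left(-10\right) + 5\right) + 6 \sqrt{-6 - 4}\right)^{2} = \left(\left(0 + 5\right) + 6 \sqrt{-10}\right)^{2} = \left(5 + 6 i \sqrt{10}\right)^{2}$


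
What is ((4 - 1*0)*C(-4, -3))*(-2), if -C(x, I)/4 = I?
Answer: -96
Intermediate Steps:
C(x, I) = -4*I
((4 - 1*0)*C(-4, -3))*(-2) = ((4 - 1*0)*(-4*(-3)))*(-2) = ((4 + 0)*12)*(-2) = (4*12)*(-2) = 48*(-2) = -96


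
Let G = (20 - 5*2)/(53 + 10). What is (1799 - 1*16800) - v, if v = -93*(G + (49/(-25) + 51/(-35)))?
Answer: -8034617/525 ≈ -15304.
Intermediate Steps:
G = 10/63 (G = (20 - 10)/63 = 10*(1/63) = 10/63 ≈ 0.15873)
v = 159092/525 (v = -93*(10/63 + (49/(-25) + 51/(-35))) = -93*(10/63 + (49*(-1/25) + 51*(-1/35))) = -93*(10/63 + (-49/25 - 51/35)) = -93*(10/63 - 598/175) = -93*(-5132/1575) = 159092/525 ≈ 303.03)
(1799 - 1*16800) - v = (1799 - 1*16800) - 1*159092/525 = (1799 - 16800) - 159092/525 = -15001 - 159092/525 = -8034617/525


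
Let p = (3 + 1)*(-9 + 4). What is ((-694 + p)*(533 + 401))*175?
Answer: -116703300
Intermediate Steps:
p = -20 (p = 4*(-5) = -20)
((-694 + p)*(533 + 401))*175 = ((-694 - 20)*(533 + 401))*175 = -714*934*175 = -666876*175 = -116703300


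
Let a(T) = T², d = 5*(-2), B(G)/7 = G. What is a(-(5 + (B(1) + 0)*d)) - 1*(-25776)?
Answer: 30001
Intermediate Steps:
B(G) = 7*G
d = -10
a(-(5 + (B(1) + 0)*d)) - 1*(-25776) = (-(5 + (7*1 + 0)*(-10)))² - 1*(-25776) = (-(5 + (7 + 0)*(-10)))² + 25776 = (-(5 + 7*(-10)))² + 25776 = (-(5 - 70))² + 25776 = (-1*(-65))² + 25776 = 65² + 25776 = 4225 + 25776 = 30001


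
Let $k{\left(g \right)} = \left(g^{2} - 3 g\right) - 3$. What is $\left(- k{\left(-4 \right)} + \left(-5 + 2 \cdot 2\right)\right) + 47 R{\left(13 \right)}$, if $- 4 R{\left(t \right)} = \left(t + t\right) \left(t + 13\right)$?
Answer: $-7969$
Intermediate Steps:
$k{\left(g \right)} = -3 + g^{2} - 3 g$
$R{\left(t \right)} = - \frac{t \left(13 + t\right)}{2}$ ($R{\left(t \right)} = - \frac{\left(t + t\right) \left(t + 13\right)}{4} = - \frac{2 t \left(13 + t\right)}{4} = - \frac{t \left(13 + t\right)}{2}$)
$\left(- k{\left(-4 \right)} + \left(-5 + 2 \cdot 2\right)\right) + 47 R{\left(13 \right)} = \left(- (-3 + \left(-4\right)^{2} - -12) + \left(-5 + 2 \cdot 2\right)\right) + 47 \left(\left(- \frac{1}{2}\right) 13 \left(13 + 13\right)\right) = \left(- (-3 + 16 + 12) + \left(-5 + 4\right)\right) + 47 \left(\left(- \frac{1}{2}\right) 13 \cdot 26\right) = \left(\left(-1\right) 25 - 1\right) + 47 \left(-169\right) = \left(-25 - 1\right) - 7943 = -26 - 7943 = -7969$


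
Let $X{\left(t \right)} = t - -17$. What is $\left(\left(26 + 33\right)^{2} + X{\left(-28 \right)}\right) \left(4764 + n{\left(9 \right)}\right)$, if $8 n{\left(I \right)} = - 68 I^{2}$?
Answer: $14141985$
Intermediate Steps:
$X{\left(t \right)} = 17 + t$ ($X{\left(t \right)} = t + 17 = 17 + t$)
$n{\left(I \right)} = - \frac{17 I^{2}}{2}$ ($n{\left(I \right)} = \frac{\left(-68\right) I^{2}}{8} = - \frac{17 I^{2}}{2}$)
$\left(\left(26 + 33\right)^{2} + X{\left(-28 \right)}\right) \left(4764 + n{\left(9 \right)}\right) = \left(\left(26 + 33\right)^{2} + \left(17 - 28\right)\right) \left(4764 - \frac{17 \cdot 9^{2}}{2}\right) = \left(59^{2} - 11\right) \left(4764 - \frac{1377}{2}\right) = \left(3481 - 11\right) \left(4764 - \frac{1377}{2}\right) = 3470 \cdot \frac{8151}{2} = 14141985$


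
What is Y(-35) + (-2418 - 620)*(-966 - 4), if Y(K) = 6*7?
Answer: 2946902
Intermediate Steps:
Y(K) = 42
Y(-35) + (-2418 - 620)*(-966 - 4) = 42 + (-2418 - 620)*(-966 - 4) = 42 - 3038*(-970) = 42 + 2946860 = 2946902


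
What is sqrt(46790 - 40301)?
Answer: 3*sqrt(721) ≈ 80.554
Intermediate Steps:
sqrt(46790 - 40301) = sqrt(6489) = 3*sqrt(721)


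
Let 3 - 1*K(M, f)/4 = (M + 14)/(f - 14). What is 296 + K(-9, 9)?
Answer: 312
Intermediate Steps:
K(M, f) = 12 - 4*(14 + M)/(-14 + f) (K(M, f) = 12 - 4*(M + 14)/(f - 14) = 12 - 4*(14 + M)/(-14 + f))
296 + K(-9, 9) = 296 + 4*(-56 - 1*(-9) + 3*9)/(-14 + 9) = 296 + 4*(-56 + 9 + 27)/(-5) = 296 + 4*(-⅕)*(-20) = 296 + 16 = 312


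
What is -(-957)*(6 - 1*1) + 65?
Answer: 4850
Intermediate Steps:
-(-957)*(6 - 1*1) + 65 = -(-957)*(6 - 1) + 65 = -(-957)*5 + 65 = -33*(-145) + 65 = 4785 + 65 = 4850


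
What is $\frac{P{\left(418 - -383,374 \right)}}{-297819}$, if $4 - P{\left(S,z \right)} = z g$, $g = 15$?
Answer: $\frac{5606}{297819} \approx 0.018824$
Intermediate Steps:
$P{\left(S,z \right)} = 4 - 15 z$ ($P{\left(S,z \right)} = 4 - z 15 = 4 - 15 z$)
$\frac{P{\left(418 - -383,374 \right)}}{-297819} = \frac{4 - 5610}{-297819} = \left(4 - 5610\right) \left(- \frac{1}{297819}\right) = \left(-5606\right) \left(- \frac{1}{297819}\right) = \frac{5606}{297819}$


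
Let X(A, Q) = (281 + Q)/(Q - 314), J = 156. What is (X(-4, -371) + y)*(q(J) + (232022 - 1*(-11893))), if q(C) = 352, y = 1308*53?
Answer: 2319902871402/137 ≈ 1.6934e+10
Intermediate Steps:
y = 69324
X(A, Q) = (281 + Q)/(-314 + Q)
(X(-4, -371) + y)*(q(J) + (232022 - 1*(-11893))) = ((281 - 371)/(-314 - 371) + 69324)*(352 + (232022 - 1*(-11893))) = (-90/(-685) + 69324)*(352 + (232022 + 11893)) = (-1/685*(-90) + 69324)*(352 + 243915) = (18/137 + 69324)*244267 = (9497406/137)*244267 = 2319902871402/137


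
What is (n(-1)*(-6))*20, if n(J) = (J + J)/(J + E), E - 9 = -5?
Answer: 80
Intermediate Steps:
E = 4 (E = 9 - 5 = 4)
n(J) = 2*J/(4 + J) (n(J) = (J + J)/(J + 4) = (2*J)/(4 + J) = 2*J/(4 + J))
(n(-1)*(-6))*20 = ((2*(-1)/(4 - 1))*(-6))*20 = ((2*(-1)/3)*(-6))*20 = ((2*(-1)*(⅓))*(-6))*20 = -⅔*(-6)*20 = 4*20 = 80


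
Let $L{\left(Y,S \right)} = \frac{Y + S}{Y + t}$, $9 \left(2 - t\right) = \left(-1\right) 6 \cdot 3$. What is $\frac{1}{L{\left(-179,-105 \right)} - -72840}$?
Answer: $\frac{175}{12747284} \approx 1.3728 \cdot 10^{-5}$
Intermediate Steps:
$t = 4$ ($t = 2 - \frac{\left(-1\right) 6 \cdot 3}{9} = 2 - \frac{\left(-6\right) 3}{9} = 2 - -2 = 2 + 2 = 4$)
$L{\left(Y,S \right)} = \frac{S + Y}{4 + Y}$ ($L{\left(Y,S \right)} = \frac{Y + S}{Y + 4} = \frac{S + Y}{4 + Y}$)
$\frac{1}{L{\left(-179,-105 \right)} - -72840} = \frac{1}{\frac{-105 - 179}{4 - 179} - -72840} = \frac{1}{\frac{1}{-175} \left(-284\right) + 72840} = \frac{1}{\left(- \frac{1}{175}\right) \left(-284\right) + 72840} = \frac{1}{\frac{284}{175} + 72840} = \frac{1}{\frac{12747284}{175}} = \frac{175}{12747284}$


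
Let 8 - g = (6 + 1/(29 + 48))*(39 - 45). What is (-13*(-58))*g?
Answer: 2559076/77 ≈ 33235.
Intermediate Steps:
g = 3394/77 (g = 8 - (6 + 1/(29 + 48))*(39 - 45) = 8 - (6 + 1/77)*(-6) = 8 - 463*(-6)/77 = 8 - 1*(-2778/77) = 8 + 2778/77 = 3394/77 ≈ 44.078)
(-13*(-58))*g = -13*(-58)*(3394/77) = 754*(3394/77) = 2559076/77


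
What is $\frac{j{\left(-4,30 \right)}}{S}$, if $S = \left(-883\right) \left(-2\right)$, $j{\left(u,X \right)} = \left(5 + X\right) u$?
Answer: $- \frac{70}{883} \approx -0.079275$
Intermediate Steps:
$j{\left(u,X \right)} = u \left(5 + X\right)$
$S = 1766$
$\frac{j{\left(-4,30 \right)}}{S} = \frac{\left(-4\right) \left(5 + 30\right)}{1766} = \left(-4\right) 35 \cdot \frac{1}{1766} = \left(-140\right) \frac{1}{1766} = - \frac{70}{883}$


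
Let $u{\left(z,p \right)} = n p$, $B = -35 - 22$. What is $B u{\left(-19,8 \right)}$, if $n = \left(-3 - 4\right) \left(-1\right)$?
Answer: $-3192$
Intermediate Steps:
$B = -57$ ($B = -35 - 22 = -57$)
$n = 7$ ($n = \left(-7\right) \left(-1\right) = 7$)
$u{\left(z,p \right)} = 7 p$
$B u{\left(-19,8 \right)} = - 57 \cdot 7 \cdot 8 = \left(-57\right) 56 = -3192$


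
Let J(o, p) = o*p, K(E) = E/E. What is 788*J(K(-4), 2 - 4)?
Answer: -1576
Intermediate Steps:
K(E) = 1
788*J(K(-4), 2 - 4) = 788*(1*(2 - 4)) = 788*(1*(-2)) = 788*(-2) = -1576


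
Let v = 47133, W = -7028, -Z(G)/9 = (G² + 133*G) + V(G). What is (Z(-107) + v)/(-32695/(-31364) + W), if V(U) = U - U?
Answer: -754523748/73464499 ≈ -10.271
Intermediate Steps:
V(U) = 0
Z(G) = -1197*G - 9*G² (Z(G) = -9*((G² + 133*G) + 0) = -9*(G² + 133*G) = -1197*G - 9*G²)
(Z(-107) + v)/(-32695/(-31364) + W) = (9*(-107)*(-133 - 1*(-107)) + 47133)/(-32695/(-31364) - 7028) = (9*(-107)*(-133 + 107) + 47133)/(-32695*(-1/31364) - 7028) = (9*(-107)*(-26) + 47133)/(32695/31364 - 7028) = (25038 + 47133)/(-220393497/31364) = 72171*(-31364/220393497) = -754523748/73464499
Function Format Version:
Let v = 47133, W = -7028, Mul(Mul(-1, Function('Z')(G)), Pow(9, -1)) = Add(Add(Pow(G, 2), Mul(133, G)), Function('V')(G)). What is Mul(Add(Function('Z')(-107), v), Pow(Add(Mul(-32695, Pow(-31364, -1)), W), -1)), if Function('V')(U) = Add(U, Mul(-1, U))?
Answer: Rational(-754523748, 73464499) ≈ -10.271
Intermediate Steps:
Function('V')(U) = 0
Function('Z')(G) = Add(Mul(-1197, G), Mul(-9, Pow(G, 2))) (Function('Z')(G) = Mul(-9, Add(Add(Pow(G, 2), Mul(133, G)), 0)) = Mul(-9, Add(Pow(G, 2), Mul(133, G))) = Add(Mul(-1197, G), Mul(-9, Pow(G, 2))))
Mul(Add(Function('Z')(-107), v), Pow(Add(Mul(-32695, Pow(-31364, -1)), W), -1)) = Mul(Add(Mul(9, -107, Add(-133, Mul(-1, -107))), 47133), Pow(Add(Mul(-32695, Pow(-31364, -1)), -7028), -1)) = Mul(Add(Mul(9, -107, Add(-133, 107)), 47133), Pow(Add(Mul(-32695, Rational(-1, 31364)), -7028), -1)) = Mul(Add(Mul(9, -107, -26), 47133), Pow(Add(Rational(32695, 31364), -7028), -1)) = Mul(Add(25038, 47133), Pow(Rational(-220393497, 31364), -1)) = Mul(72171, Rational(-31364, 220393497)) = Rational(-754523748, 73464499)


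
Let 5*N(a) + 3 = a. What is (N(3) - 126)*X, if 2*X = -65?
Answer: 4095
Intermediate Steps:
X = -65/2 (X = (1/2)*(-65) = -65/2 ≈ -32.500)
N(a) = -3/5 + a/5
(N(3) - 126)*X = ((-3/5 + (1/5)*3) - 126)*(-65/2) = ((-3/5 + 3/5) - 126)*(-65/2) = (0 - 126)*(-65/2) = -126*(-65/2) = 4095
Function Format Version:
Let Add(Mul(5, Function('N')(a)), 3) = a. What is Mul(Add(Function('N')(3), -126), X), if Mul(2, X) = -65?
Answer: 4095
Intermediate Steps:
X = Rational(-65, 2) (X = Mul(Rational(1, 2), -65) = Rational(-65, 2) ≈ -32.500)
Function('N')(a) = Add(Rational(-3, 5), Mul(Rational(1, 5), a))
Mul(Add(Function('N')(3), -126), X) = Mul(Add(Add(Rational(-3, 5), Mul(Rational(1, 5), 3)), -126), Rational(-65, 2)) = Mul(Add(Add(Rational(-3, 5), Rational(3, 5)), -126), Rational(-65, 2)) = Mul(Add(0, -126), Rational(-65, 2)) = Mul(-126, Rational(-65, 2)) = 4095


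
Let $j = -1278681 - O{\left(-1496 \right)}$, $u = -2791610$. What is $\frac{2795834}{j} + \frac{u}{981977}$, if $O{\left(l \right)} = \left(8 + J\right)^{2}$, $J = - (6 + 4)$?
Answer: $- \frac{274566718116}{54593011315} \approx -5.0293$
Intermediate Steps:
$J = -10$ ($J = \left(-1\right) 10 = -10$)
$O{\left(l \right)} = 4$ ($O{\left(l \right)} = \left(8 - 10\right)^{2} = \left(-2\right)^{2} = 4$)
$j = -1278685$ ($j = -1278681 - 4 = -1278685$)
$\frac{2795834}{j} + \frac{u}{981977} = \frac{2795834}{-1278685} - \frac{2791610}{981977} = 2795834 \left(- \frac{1}{1278685}\right) - \frac{2791610}{981977} = - \frac{121558}{55595} - \frac{2791610}{981977} = - \frac{274566718116}{54593011315}$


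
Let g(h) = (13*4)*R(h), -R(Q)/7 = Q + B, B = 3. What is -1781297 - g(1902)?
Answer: -1087877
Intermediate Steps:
R(Q) = -21 - 7*Q (R(Q) = -7*(Q + 3) = -7*(3 + Q) = -21 - 7*Q)
g(h) = -1092 - 364*h (g(h) = (13*4)*(-21 - 7*h) = 52*(-21 - 7*h) = -1092 - 364*h)
-1781297 - g(1902) = -1781297 - (-1092 - 364*1902) = -1781297 - (-1092 - 692328) = -1781297 - 1*(-693420) = -1781297 + 693420 = -1087877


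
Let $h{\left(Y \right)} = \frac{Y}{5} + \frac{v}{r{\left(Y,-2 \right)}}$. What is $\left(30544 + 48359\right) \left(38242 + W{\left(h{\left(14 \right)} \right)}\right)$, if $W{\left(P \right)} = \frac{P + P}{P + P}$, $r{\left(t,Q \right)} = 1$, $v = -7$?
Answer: $3017487429$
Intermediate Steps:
$h{\left(Y \right)} = -7 + \frac{Y}{5}$ ($h{\left(Y \right)} = \frac{Y}{5} - \frac{7}{1} = Y \frac{1}{5} - 7 = \frac{Y}{5} - 7 = -7 + \frac{Y}{5}$)
$W{\left(P \right)} = 1$ ($W{\left(P \right)} = \frac{2 P}{2 P} = 2 P \frac{1}{2 P} = 1$)
$\left(30544 + 48359\right) \left(38242 + W{\left(h{\left(14 \right)} \right)}\right) = \left(30544 + 48359\right) \left(38242 + 1\right) = 78903 \cdot 38243 = 3017487429$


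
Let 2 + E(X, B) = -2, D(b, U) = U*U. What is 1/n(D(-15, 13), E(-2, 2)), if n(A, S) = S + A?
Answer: 1/165 ≈ 0.0060606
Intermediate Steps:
D(b, U) = U**2
E(X, B) = -4 (E(X, B) = -2 - 2 = -4)
n(A, S) = A + S
1/n(D(-15, 13), E(-2, 2)) = 1/(13**2 - 4) = 1/(169 - 4) = 1/165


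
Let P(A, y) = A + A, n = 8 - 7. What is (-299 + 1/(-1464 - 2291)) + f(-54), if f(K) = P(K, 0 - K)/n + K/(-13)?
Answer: -19664948/48815 ≈ -402.85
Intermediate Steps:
n = 1
P(A, y) = 2*A
f(K) = 25*K/13 (f(K) = (2*K)/1 + K/(-13) = (2*K)*1 + K*(-1/13) = 2*K - K/13 = 25*K/13)
(-299 + 1/(-1464 - 2291)) + f(-54) = (-299 + 1/(-1464 - 2291)) + (25/13)*(-54) = (-299 + 1/(-3755)) - 1350/13 = (-299 - 1/3755) - 1350/13 = -1122746/3755 - 1350/13 = -19664948/48815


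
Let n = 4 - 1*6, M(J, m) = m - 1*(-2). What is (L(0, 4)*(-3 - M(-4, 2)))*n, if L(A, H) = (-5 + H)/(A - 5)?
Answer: 14/5 ≈ 2.8000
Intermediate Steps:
L(A, H) = (-5 + H)/(-5 + A)
M(J, m) = 2 + m (M(J, m) = m + 2 = 2 + m)
n = -2 (n = 4 - 6 = -2)
(L(0, 4)*(-3 - M(-4, 2)))*n = (((-5 + 4)/(-5 + 0))*(-3 - (2 + 2)))*(-2) = ((-1/(-5))*(-3 - 1*4))*(-2) = ((-1/5*(-1))*(-3 - 4))*(-2) = ((1/5)*(-7))*(-2) = -7/5*(-2) = 14/5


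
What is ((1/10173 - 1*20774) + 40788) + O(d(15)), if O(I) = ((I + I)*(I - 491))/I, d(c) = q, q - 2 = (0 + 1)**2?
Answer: 193673575/10173 ≈ 19038.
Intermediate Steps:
q = 3 (q = 2 + (0 + 1)**2 = 2 + 1**2 = 2 + 1 = 3)
d(c) = 3
O(I) = -982 + 2*I (O(I) = ((2*I)*(-491 + I))/I = (2*I*(-491 + I))/I = -982 + 2*I)
((1/10173 - 1*20774) + 40788) + O(d(15)) = ((1/10173 - 1*20774) + 40788) + (-982 + 2*3) = ((1/10173 - 20774) + 40788) + (-982 + 6) = (-211333901/10173 + 40788) - 976 = 203602423/10173 - 976 = 193673575/10173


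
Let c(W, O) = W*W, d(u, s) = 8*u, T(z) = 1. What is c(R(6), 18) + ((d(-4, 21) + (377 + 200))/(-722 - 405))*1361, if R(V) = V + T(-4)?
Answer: -686522/1127 ≈ -609.16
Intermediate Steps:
R(V) = 1 + V (R(V) = V + 1 = 1 + V)
c(W, O) = W²
c(R(6), 18) + ((d(-4, 21) + (377 + 200))/(-722 - 405))*1361 = (1 + 6)² + ((8*(-4) + (377 + 200))/(-722 - 405))*1361 = 7² + ((-32 + 577)/(-1127))*1361 = 49 + (545*(-1/1127))*1361 = 49 - 545/1127*1361 = 49 - 741745/1127 = -686522/1127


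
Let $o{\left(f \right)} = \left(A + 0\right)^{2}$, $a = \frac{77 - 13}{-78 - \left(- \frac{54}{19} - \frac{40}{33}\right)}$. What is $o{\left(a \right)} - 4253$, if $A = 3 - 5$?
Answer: $-4249$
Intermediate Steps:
$A = -2$ ($A = 3 - 5 = -2$)
$a = - \frac{10032}{11591}$ ($a = \frac{64}{-78 - - \frac{2542}{627}} = \frac{64}{-78 + \left(\frac{54}{19} + \frac{40}{33}\right)} = \frac{64}{-78 + \frac{2542}{627}} = \frac{64}{- \frac{46364}{627}} = 64 \left(- \frac{627}{46364}\right) = - \frac{10032}{11591} \approx -0.8655$)
$o{\left(f \right)} = 4$ ($o{\left(f \right)} = \left(-2 + 0\right)^{2} = \left(-2\right)^{2} = 4$)
$o{\left(a \right)} - 4253 = 4 - 4253 = -4249$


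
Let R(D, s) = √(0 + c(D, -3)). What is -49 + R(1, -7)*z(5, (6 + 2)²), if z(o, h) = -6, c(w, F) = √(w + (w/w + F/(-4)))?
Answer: -49 - 3*√2*11^(¼) ≈ -56.727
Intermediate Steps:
c(w, F) = √(1 + w - F/4) (c(w, F) = √(w + (1 + F*(-¼))) = √(w + (1 - F/4)) = √(1 + w - F/4))
R(D, s) = √2*(7 + 4*D)^(¼)/2 (R(D, s) = √(0 + √(4 - 1*(-3) + 4*D)/2) = √(0 + √(4 + 3 + 4*D)/2) = √(0 + √(7 + 4*D)/2) = √(√(7 + 4*D)/2) = √2*(7 + 4*D)^(¼)/2)
-49 + R(1, -7)*z(5, (6 + 2)²) = -49 + (√2*(7 + 4*1)^(¼)/2)*(-6) = -49 + (√2*(7 + 4)^(¼)/2)*(-6) = -49 + (√2*11^(¼)/2)*(-6) = -49 - 3*√2*11^(¼)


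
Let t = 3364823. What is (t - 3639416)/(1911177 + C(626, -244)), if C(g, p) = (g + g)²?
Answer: -274593/3478681 ≈ -0.078936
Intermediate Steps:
C(g, p) = 4*g² (C(g, p) = (2*g)² = 4*g²)
(t - 3639416)/(1911177 + C(626, -244)) = (3364823 - 3639416)/(1911177 + 4*626²) = -274593/(1911177 + 4*391876) = -274593/(1911177 + 1567504) = -274593/3478681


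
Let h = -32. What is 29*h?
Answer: -928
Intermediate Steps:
29*h = 29*(-32) = -928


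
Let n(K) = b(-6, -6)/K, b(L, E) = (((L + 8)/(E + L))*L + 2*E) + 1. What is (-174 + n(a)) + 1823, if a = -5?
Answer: 1651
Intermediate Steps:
b(L, E) = 1 + 2*E + L*(8 + L)/(E + L) (b(L, E) = (((8 + L)/(E + L))*L + 2*E) + 1 = (L*(8 + L)/(E + L) + 2*E) + 1 = (2*E + L*(8 + L)/(E + L)) + 1 = 1 + 2*E + L*(8 + L)/(E + L))
n(K) = -10/K (n(K) = ((-6 + (-6)² + 2*(-6)² + 9*(-6) + 2*(-6)*(-6))/(-6 - 6))/K = ((-6 + 36 + 2*36 - 54 + 72)/(-12))/K = (-(-6 + 36 + 72 - 54 + 72)/12)/K = (-1/12*120)/K = -10/K)
(-174 + n(a)) + 1823 = (-174 - 10/(-5)) + 1823 = (-174 - 10*(-⅕)) + 1823 = (-174 + 2) + 1823 = -172 + 1823 = 1651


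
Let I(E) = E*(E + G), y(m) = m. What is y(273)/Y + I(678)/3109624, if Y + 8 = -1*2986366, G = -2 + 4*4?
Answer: 58345253353/386937510974 ≈ 0.15079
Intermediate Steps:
G = 14 (G = -2 + 16 = 14)
I(E) = E*(14 + E) (I(E) = E*(E + 14) = E*(14 + E))
Y = -2986374 (Y = -8 - 1*2986366 = -8 - 2986366 = -2986374)
y(273)/Y + I(678)/3109624 = 273/(-2986374) + (678*(14 + 678))/3109624 = 273*(-1/2986374) + (678*692)*(1/3109624) = -91/995458 + 469176*(1/3109624) = -91/995458 + 58647/388703 = 58345253353/386937510974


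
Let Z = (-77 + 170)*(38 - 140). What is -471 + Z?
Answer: -9957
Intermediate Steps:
Z = -9486 (Z = 93*(-102) = -9486)
-471 + Z = -471 - 9486 = -9957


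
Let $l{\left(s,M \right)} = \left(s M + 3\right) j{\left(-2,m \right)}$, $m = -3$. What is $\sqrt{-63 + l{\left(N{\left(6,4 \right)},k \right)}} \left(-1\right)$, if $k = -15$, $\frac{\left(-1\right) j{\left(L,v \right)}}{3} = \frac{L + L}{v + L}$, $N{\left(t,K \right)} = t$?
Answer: $- \frac{27 \sqrt{5}}{5} \approx -12.075$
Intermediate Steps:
$j{\left(L,v \right)} = - \frac{6 L}{L + v}$ ($j{\left(L,v \right)} = - 3 \frac{L + L}{v + L} = - 3 \frac{2 L}{L + v} = - \frac{6 L}{L + v}$)
$l{\left(s,M \right)} = - \frac{36}{5} - \frac{12 M s}{5}$ ($l{\left(s,M \right)} = \left(s M + 3\right) \left(\left(-6\right) \left(-2\right) \frac{1}{-2 - 3}\right) = \left(M s + 3\right) \left(\left(-6\right) \left(-2\right) \frac{1}{-5}\right) = \left(3 + M s\right) \left(\left(-6\right) \left(-2\right) \left(- \frac{1}{5}\right)\right) = \left(3 + M s\right) \left(- \frac{12}{5}\right) = - \frac{36}{5} - \frac{12 M s}{5}$)
$\sqrt{-63 + l{\left(N{\left(6,4 \right)},k \right)}} \left(-1\right) = \sqrt{-63 - \left(\frac{36}{5} - 216\right)} \left(-1\right) = \sqrt{-63 + \left(- \frac{36}{5} + 216\right)} \left(-1\right) = \sqrt{-63 + \frac{1044}{5}} \left(-1\right) = \sqrt{\frac{729}{5}} \left(-1\right) = \frac{27 \sqrt{5}}{5} \left(-1\right) = - \frac{27 \sqrt{5}}{5}$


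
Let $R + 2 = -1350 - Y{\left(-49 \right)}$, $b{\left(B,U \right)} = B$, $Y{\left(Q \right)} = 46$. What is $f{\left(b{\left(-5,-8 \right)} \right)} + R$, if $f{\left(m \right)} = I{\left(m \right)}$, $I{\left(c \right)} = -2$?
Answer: $-1400$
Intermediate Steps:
$f{\left(m \right)} = -2$
$R = -1398$ ($R = -2 - 1396 = -1398$)
$f{\left(b{\left(-5,-8 \right)} \right)} + R = -2 - 1398 = -1400$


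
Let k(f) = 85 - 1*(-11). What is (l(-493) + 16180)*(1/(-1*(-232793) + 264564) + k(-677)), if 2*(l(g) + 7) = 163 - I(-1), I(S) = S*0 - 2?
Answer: 1552279081503/994714 ≈ 1.5605e+6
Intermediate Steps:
I(S) = -2 (I(S) = 0 - 2 = -2)
k(f) = 96 (k(f) = 85 + 11 = 96)
l(g) = 151/2 (l(g) = -7 + (163 - 1*(-2))/2 = -7 + (163 + 2)/2 = -7 + (½)*165 = -7 + 165/2 = 151/2)
(l(-493) + 16180)*(1/(-1*(-232793) + 264564) + k(-677)) = (151/2 + 16180)*(1/(-1*(-232793) + 264564) + 96) = 32511*(1/(232793 + 264564) + 96)/2 = 32511*(1/497357 + 96)/2 = (32511/2)*(47746273/497357) = 1552279081503/994714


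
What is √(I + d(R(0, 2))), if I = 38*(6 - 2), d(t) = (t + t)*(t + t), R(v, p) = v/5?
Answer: 2*√38 ≈ 12.329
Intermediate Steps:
R(v, p) = v/5 (R(v, p) = v*(⅕) = v/5)
d(t) = 4*t² (d(t) = (2*t)*(2*t) = 4*t²)
I = 152 (I = 38*4 = 152)
√(I + d(R(0, 2))) = √(152 + 4*((⅕)*0)²) = √(152 + 4*0²) = √(152 + 4*0) = √(152 + 0) = √152 = 2*√38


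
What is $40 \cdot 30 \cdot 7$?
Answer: $8400$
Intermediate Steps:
$40 \cdot 30 \cdot 7 = 1200 \cdot 7 = 8400$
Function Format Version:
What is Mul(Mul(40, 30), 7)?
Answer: 8400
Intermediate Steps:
Mul(Mul(40, 30), 7) = Mul(1200, 7) = 8400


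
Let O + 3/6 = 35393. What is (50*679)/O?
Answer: 13580/14157 ≈ 0.95924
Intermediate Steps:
O = 70785/2 (O = -½ + 35393 = 70785/2 ≈ 35393.)
(50*679)/O = (50*679)/(70785/2) = 33950*(2/70785) = 13580/14157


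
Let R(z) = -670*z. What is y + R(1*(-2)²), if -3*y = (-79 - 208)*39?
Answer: 1051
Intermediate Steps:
y = 3731 (y = -(-79 - 208)*39/3 = -(-287)*39/3 = -⅓*(-11193) = 3731)
y + R(1*(-2)²) = 3731 - 670*(-2)² = 3731 - 670*4 = 3731 - 2680 = 1051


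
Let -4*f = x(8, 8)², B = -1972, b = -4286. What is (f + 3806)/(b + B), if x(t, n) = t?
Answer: -1895/3129 ≈ -0.60563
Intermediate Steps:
f = -16 (f = -¼*8² = -¼*64 = -16)
(f + 3806)/(b + B) = (-16 + 3806)/(-4286 - 1972) = 3790/(-6258) = 3790*(-1/6258) = -1895/3129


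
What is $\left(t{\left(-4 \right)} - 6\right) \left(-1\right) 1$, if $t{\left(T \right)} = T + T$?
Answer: $14$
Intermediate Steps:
$t{\left(T \right)} = 2 T$
$\left(t{\left(-4 \right)} - 6\right) \left(-1\right) 1 = \left(2 \left(-4\right) - 6\right) \left(-1\right) 1 = \left(-8 - 6\right) \left(-1\right) 1 = \left(-14\right) \left(-1\right) 1 = 14 \cdot 1 = 14$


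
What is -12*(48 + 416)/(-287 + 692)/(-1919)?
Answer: 1856/259065 ≈ 0.0071642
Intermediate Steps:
-12*(48 + 416)/(-287 + 692)/(-1919) = -12*464/405*(-1)/1919 = -12*464*(1/405)*(-1)/1919 = -1856*(-1)/(135*1919) = -12*(-464/777195) = 1856/259065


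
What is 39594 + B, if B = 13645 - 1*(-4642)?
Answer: 57881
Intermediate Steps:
B = 18287 (B = 13645 + 4642 = 18287)
39594 + B = 39594 + 18287 = 57881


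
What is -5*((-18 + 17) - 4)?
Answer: 25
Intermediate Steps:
-5*((-18 + 17) - 4) = -5*(-1 - 4) = -5*(-5) = 25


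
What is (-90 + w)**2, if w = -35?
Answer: 15625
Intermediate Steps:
(-90 + w)**2 = (-90 - 35)**2 = (-125)**2 = 15625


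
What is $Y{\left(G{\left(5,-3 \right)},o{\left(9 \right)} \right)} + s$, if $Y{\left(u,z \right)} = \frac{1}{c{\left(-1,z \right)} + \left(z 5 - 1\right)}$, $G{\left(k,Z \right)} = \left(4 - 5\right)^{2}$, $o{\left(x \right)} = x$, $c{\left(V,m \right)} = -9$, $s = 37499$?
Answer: $\frac{1312466}{35} \approx 37499.0$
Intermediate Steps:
$G{\left(k,Z \right)} = 1$ ($G{\left(k,Z \right)} = \left(4 - 5\right)^{2} = \left(-1\right)^{2} = 1$)
$Y{\left(u,z \right)} = \frac{1}{-10 + 5 z}$ ($Y{\left(u,z \right)} = \frac{1}{-9 + \left(z 5 - 1\right)} = \frac{1}{-9 + \left(5 z - 1\right)} = \frac{1}{-9 + \left(-1 + 5 z\right)} = \frac{1}{-10 + 5 z}$)
$Y{\left(G{\left(5,-3 \right)},o{\left(9 \right)} \right)} + s = \frac{1}{5 \left(-2 + 9\right)} + 37499 = \frac{1}{5 \cdot 7} + 37499 = \frac{1}{5} \cdot \frac{1}{7} + 37499 = \frac{1}{35} + 37499 = \frac{1312466}{35}$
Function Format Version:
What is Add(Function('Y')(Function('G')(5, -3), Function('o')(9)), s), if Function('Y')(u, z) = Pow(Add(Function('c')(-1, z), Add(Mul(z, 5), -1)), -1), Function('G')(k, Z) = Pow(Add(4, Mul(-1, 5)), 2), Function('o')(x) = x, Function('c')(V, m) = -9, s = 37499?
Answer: Rational(1312466, 35) ≈ 37499.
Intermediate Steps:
Function('G')(k, Z) = 1 (Function('G')(k, Z) = Pow(Add(4, -5), 2) = Pow(-1, 2) = 1)
Function('Y')(u, z) = Pow(Add(-10, Mul(5, z)), -1) (Function('Y')(u, z) = Pow(Add(-9, Add(Mul(z, 5), -1)), -1) = Pow(Add(-9, Add(Mul(5, z), -1)), -1) = Pow(Add(-9, Add(-1, Mul(5, z))), -1) = Pow(Add(-10, Mul(5, z)), -1))
Add(Function('Y')(Function('G')(5, -3), Function('o')(9)), s) = Add(Mul(Rational(1, 5), Pow(Add(-2, 9), -1)), 37499) = Add(Mul(Rational(1, 5), Pow(7, -1)), 37499) = Add(Mul(Rational(1, 5), Rational(1, 7)), 37499) = Add(Rational(1, 35), 37499) = Rational(1312466, 35)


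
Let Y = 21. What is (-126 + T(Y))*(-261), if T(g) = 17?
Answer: 28449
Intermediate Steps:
(-126 + T(Y))*(-261) = (-126 + 17)*(-261) = -109*(-261) = 28449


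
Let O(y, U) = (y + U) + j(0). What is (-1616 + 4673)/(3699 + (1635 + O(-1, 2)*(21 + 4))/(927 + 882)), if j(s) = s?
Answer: 5530113/6693151 ≈ 0.82623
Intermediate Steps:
O(y, U) = U + y (O(y, U) = (y + U) + 0 = (U + y) + 0 = U + y)
(-1616 + 4673)/(3699 + (1635 + O(-1, 2)*(21 + 4))/(927 + 882)) = (-1616 + 4673)/(3699 + (1635 + (2 - 1)*(21 + 4))/(927 + 882)) = 3057/(3699 + (1635 + 1*25)/1809) = 3057/(3699 + (1635 + 25)*(1/1809)) = 3057/(3699 + 1660*(1/1809)) = 3057/(3699 + 1660/1809) = 3057/(6693151/1809) = 3057*(1809/6693151) = 5530113/6693151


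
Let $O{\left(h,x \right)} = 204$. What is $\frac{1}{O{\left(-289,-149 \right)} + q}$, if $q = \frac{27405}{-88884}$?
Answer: $\frac{3292}{670553} \approx 0.0049094$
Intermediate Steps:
$q = - \frac{1015}{3292}$ ($q = 27405 \left(- \frac{1}{88884}\right) = - \frac{1015}{3292} \approx -0.30832$)
$\frac{1}{O{\left(-289,-149 \right)} + q} = \frac{1}{204 - \frac{1015}{3292}} = \frac{1}{\frac{670553}{3292}} = \frac{3292}{670553}$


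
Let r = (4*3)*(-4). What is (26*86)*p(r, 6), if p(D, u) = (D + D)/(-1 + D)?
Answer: 214656/49 ≈ 4380.7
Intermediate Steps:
r = -48 (r = 12*(-4) = -48)
p(D, u) = 2*D/(-1 + D) (p(D, u) = (2*D)/(-1 + D) = 2*D/(-1 + D))
(26*86)*p(r, 6) = (26*86)*(2*(-48)/(-1 - 48)) = 2236*(2*(-48)/(-49)) = 2236*(2*(-48)*(-1/49)) = 2236*(96/49) = 214656/49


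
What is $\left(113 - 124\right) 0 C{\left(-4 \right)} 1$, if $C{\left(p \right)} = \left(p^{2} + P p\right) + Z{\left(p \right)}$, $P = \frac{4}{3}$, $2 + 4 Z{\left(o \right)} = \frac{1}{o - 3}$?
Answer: $0$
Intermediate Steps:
$Z{\left(o \right)} = - \frac{1}{2} + \frac{1}{4 \left(-3 + o\right)}$ ($Z{\left(o \right)} = - \frac{1}{2} + \frac{1}{4 \left(o - 3\right)} = - \frac{1}{2} + \frac{1}{4 \left(-3 + o\right)}$)
$P = \frac{4}{3}$ ($P = 4 \cdot \frac{1}{3} = \frac{4}{3} \approx 1.3333$)
$C{\left(p \right)} = p^{2} + \frac{4 p}{3} + \frac{7 - 2 p}{4 \left(-3 + p\right)}$ ($C{\left(p \right)} = \left(p^{2} + \frac{4 p}{3}\right) + \frac{7 - 2 p}{4 \left(-3 + p\right)} = p^{2} + \frac{4 p}{3} + \frac{7 - 2 p}{4 \left(-3 + p\right)}$)
$\left(113 - 124\right) 0 C{\left(-4 \right)} 1 = \left(113 - 124\right) 0 \frac{21 - -216 - 20 \left(-4\right)^{2} + 12 \left(-4\right)^{3}}{12 \left(-3 - 4\right)} 1 = - 11 \cdot 0 \frac{21 + 216 - 320 + 12 \left(-64\right)}{12 \left(-7\right)} 1 = - 11 \cdot 0 \cdot \frac{1}{12} \left(- \frac{1}{7}\right) \left(21 + 216 - 320 - 768\right) 1 = - 11 \cdot 0 \cdot \frac{1}{12} \left(- \frac{1}{7}\right) \left(-851\right) 1 = - 11 \cdot 0 \cdot \frac{851}{84} \cdot 1 = - 11 \cdot 0 \cdot 1 = \left(-11\right) 0 = 0$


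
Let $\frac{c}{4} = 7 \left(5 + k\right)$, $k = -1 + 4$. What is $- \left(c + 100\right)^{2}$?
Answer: $-104976$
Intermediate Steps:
$k = 3$
$c = 224$ ($c = 4 \cdot 7 \left(5 + 3\right) = 4 \cdot 7 \cdot 8 = 4 \cdot 56 = 224$)
$- \left(c + 100\right)^{2} = - \left(224 + 100\right)^{2} = - 324^{2} = \left(-1\right) 104976 = -104976$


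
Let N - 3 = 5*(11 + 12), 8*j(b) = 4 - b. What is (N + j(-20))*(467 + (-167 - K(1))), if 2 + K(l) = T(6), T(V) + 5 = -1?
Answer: 37268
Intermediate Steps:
j(b) = 1/2 - b/8 (j(b) = (4 - b)/8 = 1/2 - b/8)
T(V) = -6 (T(V) = -5 - 1 = -6)
K(l) = -8 (K(l) = -2 - 6 = -8)
N = 118 (N = 3 + 5*(11 + 12) = 3 + 5*23 = 3 + 115 = 118)
(N + j(-20))*(467 + (-167 - K(1))) = (118 + (1/2 - 1/8*(-20)))*(467 + (-167 - 1*(-8))) = (118 + (1/2 + 5/2))*(467 + (-167 + 8)) = (118 + 3)*(467 - 159) = 121*308 = 37268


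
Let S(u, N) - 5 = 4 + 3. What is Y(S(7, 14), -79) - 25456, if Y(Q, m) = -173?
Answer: -25629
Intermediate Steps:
S(u, N) = 12 (S(u, N) = 5 + (4 + 3) = 5 + 7 = 12)
Y(S(7, 14), -79) - 25456 = -173 - 25456 = -25629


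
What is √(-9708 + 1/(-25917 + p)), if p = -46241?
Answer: I*√50547390838670/72158 ≈ 98.529*I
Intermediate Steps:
√(-9708 + 1/(-25917 + p)) = √(-9708 + 1/(-25917 - 46241)) = √(-9708 + 1/(-72158)) = √(-9708 - 1/72158) = √(-700509865/72158) = I*√50547390838670/72158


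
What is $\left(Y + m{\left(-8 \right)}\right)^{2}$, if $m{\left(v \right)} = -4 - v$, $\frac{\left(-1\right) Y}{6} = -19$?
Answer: $13924$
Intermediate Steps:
$Y = 114$ ($Y = \left(-6\right) \left(-19\right) = 114$)
$\left(Y + m{\left(-8 \right)}\right)^{2} = \left(114 - -4\right)^{2} = \left(114 + \left(-4 + 8\right)\right)^{2} = \left(114 + 4\right)^{2} = 118^{2} = 13924$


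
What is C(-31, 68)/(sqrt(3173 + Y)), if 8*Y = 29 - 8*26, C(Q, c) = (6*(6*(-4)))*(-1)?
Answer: 288*sqrt(10)/355 ≈ 2.5655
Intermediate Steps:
C(Q, c) = 144 (C(Q, c) = (6*(-24))*(-1) = -144*(-1) = 144)
Y = -179/8 (Y = (29 - 8*26)/8 = (29 - 208)/8 = (1/8)*(-179) = -179/8 ≈ -22.375)
C(-31, 68)/(sqrt(3173 + Y)) = 144/(sqrt(3173 - 179/8)) = 144/(sqrt(25205/8)) = 144/((71*sqrt(10)/4)) = 144*(2*sqrt(10)/355) = 288*sqrt(10)/355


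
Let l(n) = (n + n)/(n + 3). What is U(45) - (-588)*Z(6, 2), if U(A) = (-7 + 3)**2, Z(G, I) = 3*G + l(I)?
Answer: 55352/5 ≈ 11070.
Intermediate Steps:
l(n) = 2*n/(3 + n) (l(n) = (2*n)/(3 + n) = 2*n/(3 + n))
Z(G, I) = 3*G + 2*I/(3 + I)
U(A) = 16 (U(A) = (-4)**2 = 16)
U(45) - (-588)*Z(6, 2) = 16 - (-588)*(2*2 + 3*6*(3 + 2))/(3 + 2) = 16 - (-588)*(4 + 3*6*5)/5 = 16 - (-588)*(4 + 90)/5 = 16 - (-588)*(1/5)*94 = 16 - (-588)*94/5 = 16 - 1*(-55272/5) = 16 + 55272/5 = 55352/5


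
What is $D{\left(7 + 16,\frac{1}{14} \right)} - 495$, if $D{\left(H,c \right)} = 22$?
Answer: $-473$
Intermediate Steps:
$D{\left(7 + 16,\frac{1}{14} \right)} - 495 = 22 - 495 = -473$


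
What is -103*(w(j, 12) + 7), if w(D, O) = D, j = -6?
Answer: -103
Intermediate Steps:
-103*(w(j, 12) + 7) = -103*(-6 + 7) = -103*1 = -103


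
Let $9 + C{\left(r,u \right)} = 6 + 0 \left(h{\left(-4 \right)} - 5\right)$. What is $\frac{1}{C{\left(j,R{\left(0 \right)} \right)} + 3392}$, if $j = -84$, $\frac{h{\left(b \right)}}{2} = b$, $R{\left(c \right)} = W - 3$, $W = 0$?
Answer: $\frac{1}{3389} \approx 0.00029507$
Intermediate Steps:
$R{\left(c \right)} = -3$ ($R{\left(c \right)} = 0 - 3 = -3$)
$h{\left(b \right)} = 2 b$
$C{\left(r,u \right)} = -3$ ($C{\left(r,u \right)} = -9 + \left(6 + 0 \left(2 \left(-4\right) - 5\right)\right) = -9 + \left(6 + 0 \left(-8 - 5\right)\right) = -9 + \left(6 + 0 \left(-13\right)\right) = -9 + \left(6 + 0\right) = -9 + 6 = -3$)
$\frac{1}{C{\left(j,R{\left(0 \right)} \right)} + 3392} = \frac{1}{-3 + 3392} = \frac{1}{3389}$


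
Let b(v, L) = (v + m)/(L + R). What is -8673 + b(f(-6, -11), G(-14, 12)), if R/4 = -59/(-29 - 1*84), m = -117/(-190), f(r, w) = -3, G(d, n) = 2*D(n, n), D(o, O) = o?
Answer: -4857971949/560120 ≈ -8673.1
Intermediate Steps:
G(d, n) = 2*n
m = 117/190 (m = -117*(-1/190) = 117/190 ≈ 0.61579)
R = 236/113 (R = 4*(-59/(-29 - 1*84)) = 4*(-59/(-29 - 84)) = 4*(-59/(-113)) = 4*(-59*(-1/113)) = 4*(59/113) = 236/113 ≈ 2.0885)
b(v, L) = (117/190 + v)/(236/113 + L) (b(v, L) = (v + 117/190)/(L + 236/113) = (117/190 + v)/(236/113 + L))
-8673 + b(f(-6, -11), G(-14, 12)) = -8673 + 113*(117 + 190*(-3))/(190*(236 + 113*(2*12))) = -8673 + 113*(117 - 570)/(190*(236 + 113*24)) = -8673 + (113/190)*(-453)/(236 + 2712) = -8673 + (113/190)*(-453)/2948 = -8673 + (113/190)*(1/2948)*(-453) = -8673 - 51189/560120 = -4857971949/560120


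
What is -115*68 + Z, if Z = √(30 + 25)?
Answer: -7820 + √55 ≈ -7812.6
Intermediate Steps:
Z = √55 ≈ 7.4162
-115*68 + Z = -115*68 + √55 = -7820 + √55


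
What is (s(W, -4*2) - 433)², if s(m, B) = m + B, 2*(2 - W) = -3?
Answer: 765625/4 ≈ 1.9141e+5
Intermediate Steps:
W = 7/2 (W = 2 - ½*(-3) = 2 + 3/2 = 7/2 ≈ 3.5000)
s(m, B) = B + m
(s(W, -4*2) - 433)² = ((-4*2 + 7/2) - 433)² = ((-8 + 7/2) - 433)² = (-9/2 - 433)² = (-875/2)² = 765625/4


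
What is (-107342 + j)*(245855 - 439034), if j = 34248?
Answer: 14120225826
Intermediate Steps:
(-107342 + j)*(245855 - 439034) = (-107342 + 34248)*(245855 - 439034) = -73094*(-193179) = 14120225826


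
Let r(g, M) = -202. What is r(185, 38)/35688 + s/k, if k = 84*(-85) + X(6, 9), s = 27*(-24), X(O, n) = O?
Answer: 1807063/21216516 ≈ 0.085172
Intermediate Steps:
s = -648
k = -7134 (k = 84*(-85) + 6 = -7140 + 6 = -7134)
r(185, 38)/35688 + s/k = -202/35688 - 648/(-7134) = -202*1/35688 - 648*(-1/7134) = -101/17844 + 108/1189 = 1807063/21216516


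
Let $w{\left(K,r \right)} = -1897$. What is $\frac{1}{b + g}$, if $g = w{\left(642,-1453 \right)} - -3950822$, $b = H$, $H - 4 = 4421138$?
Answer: $\frac{1}{8370067} \approx 1.1947 \cdot 10^{-7}$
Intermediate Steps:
$H = 4421142$ ($H = 4 + 4421138 = 4421142$)
$b = 4421142$
$g = 3948925$ ($g = -1897 - -3950822 = -1897 + 3950822 = 3948925$)
$\frac{1}{b + g} = \frac{1}{4421142 + 3948925} = \frac{1}{8370067}$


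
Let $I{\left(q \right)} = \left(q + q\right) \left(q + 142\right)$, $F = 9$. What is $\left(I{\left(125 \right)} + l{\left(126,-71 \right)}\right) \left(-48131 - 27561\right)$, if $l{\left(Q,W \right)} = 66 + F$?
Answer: $-5058117900$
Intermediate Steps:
$I{\left(q \right)} = 2 q \left(142 + q\right)$
$l{\left(Q,W \right)} = 75$ ($l{\left(Q,W \right)} = 66 + 9 = 75$)
$\left(I{\left(125 \right)} + l{\left(126,-71 \right)}\right) \left(-48131 - 27561\right) = \left(2 \cdot 125 \left(142 + 125\right) + 75\right) \left(-48131 - 27561\right) = \left(2 \cdot 125 \cdot 267 + 75\right) \left(-75692\right) = \left(66750 + 75\right) \left(-75692\right) = 66825 \left(-75692\right) = -5058117900$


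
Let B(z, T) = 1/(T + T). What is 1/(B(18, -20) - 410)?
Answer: -40/16401 ≈ -0.0024389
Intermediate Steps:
B(z, T) = 1/(2*T)
1/(B(18, -20) - 410) = 1/((1/2)/(-20) - 410) = 1/((1/2)*(-1/20) - 410) = 1/(-1/40 - 410) = 1/(-16401/40) = -40/16401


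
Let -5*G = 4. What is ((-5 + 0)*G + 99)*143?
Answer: 14729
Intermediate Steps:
G = -⅘ (G = -⅕*4 = -⅘ ≈ -0.80000)
((-5 + 0)*G + 99)*143 = ((-5 + 0)*(-⅘) + 99)*143 = (-5*(-⅘) + 99)*143 = (4 + 99)*143 = 103*143 = 14729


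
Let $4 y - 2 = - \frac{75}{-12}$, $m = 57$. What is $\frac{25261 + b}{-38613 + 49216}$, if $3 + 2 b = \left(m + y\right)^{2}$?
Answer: $\frac{13825889}{5428736} \approx 2.5468$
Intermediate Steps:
$y = \frac{33}{16}$ ($y = \frac{1}{2} + \frac{\left(-75\right) \frac{1}{-12}}{4} = \frac{1}{2} + \frac{\left(-75\right) \left(- \frac{1}{12}\right)}{4} = \frac{1}{2} + \frac{1}{4} \cdot \frac{25}{4} = \frac{1}{2} + \frac{25}{16} = \frac{33}{16} \approx 2.0625$)
$b = \frac{892257}{512}$ ($b = - \frac{3}{2} + \frac{\left(57 + \frac{33}{16}\right)^{2}}{2} = - \frac{3}{2} + \frac{\left(\frac{945}{16}\right)^{2}}{2} = - \frac{3}{2} + \frac{1}{2} \cdot \frac{893025}{256} = - \frac{3}{2} + \frac{893025}{512} = \frac{892257}{512} \approx 1742.7$)
$\frac{25261 + b}{-38613 + 49216} = \frac{25261 + \frac{892257}{512}}{-38613 + 49216} = \frac{13825889}{512 \cdot 10603} = \frac{13825889}{512} \cdot \frac{1}{10603} = \frac{13825889}{5428736}$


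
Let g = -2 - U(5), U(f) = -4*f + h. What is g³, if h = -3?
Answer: 9261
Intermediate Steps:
U(f) = -3 - 4*f (U(f) = -4*f - 3 = -3 - 4*f)
g = 21 (g = -2 - (-3 - 4*5) = -2 - (-3 - 20) = -2 - 1*(-23) = -2 + 23 = 21)
g³ = 21³ = 9261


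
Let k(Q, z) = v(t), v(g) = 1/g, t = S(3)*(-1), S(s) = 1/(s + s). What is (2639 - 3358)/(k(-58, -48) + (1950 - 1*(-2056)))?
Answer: -719/4000 ≈ -0.17975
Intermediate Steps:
S(s) = 1/(2*s)
t = -⅙ (t = ((½)/3)*(-1) = ((½)*(⅓))*(-1) = (⅙)*(-1) = -⅙ ≈ -0.16667)
v(g) = 1/g
k(Q, z) = -6 (k(Q, z) = 1/(-⅙) = -6)
(2639 - 3358)/(k(-58, -48) + (1950 - 1*(-2056))) = (2639 - 3358)/(-6 + (1950 - 1*(-2056))) = -719/(-6 + (1950 + 2056)) = -719/(-6 + 4006) = -719/4000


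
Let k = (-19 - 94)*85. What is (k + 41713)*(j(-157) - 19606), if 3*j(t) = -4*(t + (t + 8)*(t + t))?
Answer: -2625728024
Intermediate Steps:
j(t) = -4*t/3 - 8*t*(8 + t)/3 (j(t) = (-4*(t + (t + 8)*(t + t)))/3 = (-4*(t + (8 + t)*(2*t)))/3 = (-4*(t + 2*t*(8 + t)))/3 = (-4*t - 8*t*(8 + t))/3 = -4*t/3 - 8*t*(8 + t)/3)
k = -9605 (k = -113*85 = -9605)
(k + 41713)*(j(-157) - 19606) = (-9605 + 41713)*(-4/3*(-157)*(17 + 2*(-157)) - 19606) = 32108*(-4/3*(-157)*(17 - 314) - 19606) = 32108*(-4/3*(-157)*(-297) - 19606) = 32108*(-62172 - 19606) = 32108*(-81778) = -2625728024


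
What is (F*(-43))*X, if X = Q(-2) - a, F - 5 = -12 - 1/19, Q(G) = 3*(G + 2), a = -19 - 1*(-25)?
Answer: -34572/19 ≈ -1819.6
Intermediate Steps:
a = 6 (a = -19 + 25 = 6)
Q(G) = 6 + 3*G (Q(G) = 3*(2 + G) = 6 + 3*G)
F = -134/19 (F = 5 + (-12 - 1/19) = 5 - 229/19 = -134/19 ≈ -7.0526)
X = -6 (X = (6 + 3*(-2)) - 1*6 = (6 - 6) - 6 = 0 - 6 = -6)
(F*(-43))*X = -134/19*(-43)*(-6) = (5762/19)*(-6) = -34572/19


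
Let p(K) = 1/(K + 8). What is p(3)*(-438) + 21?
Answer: -207/11 ≈ -18.818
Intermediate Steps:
p(K) = 1/(8 + K)
p(3)*(-438) + 21 = -438/(8 + 3) + 21 = -438/11 + 21 = -207/11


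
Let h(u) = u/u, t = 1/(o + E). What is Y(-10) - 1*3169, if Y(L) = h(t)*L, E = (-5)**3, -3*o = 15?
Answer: -3179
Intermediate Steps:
o = -5 (o = -1/3*15 = -5)
E = -125
t = -1/130 (t = 1/(-5 - 125) = 1/(-130) = -1/130 ≈ -0.0076923)
h(u) = 1
Y(L) = L (Y(L) = 1*L = L)
Y(-10) - 1*3169 = -10 - 1*3169 = -10 - 3169 = -3179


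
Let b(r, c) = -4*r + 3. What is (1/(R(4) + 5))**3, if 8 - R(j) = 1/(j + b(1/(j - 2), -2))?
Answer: 125/262144 ≈ 0.00047684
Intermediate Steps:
b(r, c) = 3 - 4*r
R(j) = 8 - 1/(3 + j - 4/(-2 + j)) (R(j) = 8 - 1/(j + (3 - 4/(j - 2))) = 8 - 1/(j + (3 - 4/(-2 + j))) = 8 - 1/(3 + j - 4/(-2 + j)))
(1/(R(4) + 5))**3 = (1/((-78 + 7*4 + 8*4**2)/(-10 + 4 + 4**2) + 5))**3 = (1/((-78 + 28 + 8*16)/(-10 + 4 + 16) + 5))**3 = (1/((-78 + 28 + 128)/10 + 5))**3 = (1/((1/10)*78 + 5))**3 = (1/(39/5 + 5))**3 = (1/(64/5))**3 = (5/64)**3 = 125/262144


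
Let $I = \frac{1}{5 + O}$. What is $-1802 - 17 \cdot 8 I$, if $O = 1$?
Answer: $- \frac{5474}{3} \approx -1824.7$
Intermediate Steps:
$I = \frac{1}{6}$ ($I = \frac{1}{5 + 1} = \frac{1}{6} \approx 0.16667$)
$-1802 - 17 \cdot 8 I = -1802 - 17 \cdot 8 \cdot \frac{1}{6} = -1802 - 136 \cdot \frac{1}{6} = -1802 - \frac{68}{3} = - \frac{5474}{3}$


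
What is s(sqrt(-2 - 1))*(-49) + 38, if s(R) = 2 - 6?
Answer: 234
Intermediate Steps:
s(R) = -4
s(sqrt(-2 - 1))*(-49) + 38 = -4*(-49) + 38 = 196 + 38 = 234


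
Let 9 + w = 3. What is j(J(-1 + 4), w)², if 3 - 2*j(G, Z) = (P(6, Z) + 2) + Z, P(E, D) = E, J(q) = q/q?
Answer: ¼ ≈ 0.25000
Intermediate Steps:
J(q) = 1
w = -6 (w = -9 + 3 = -6)
j(G, Z) = -5/2 - Z/2 (j(G, Z) = 3/2 - ((6 + 2) + Z)/2 = 3/2 - (8 + Z)/2 = 3/2 + (-4 - Z/2) = -5/2 - Z/2)
j(J(-1 + 4), w)² = (-5/2 - ½*(-6))² = (-5/2 + 3)² = (½)² = ¼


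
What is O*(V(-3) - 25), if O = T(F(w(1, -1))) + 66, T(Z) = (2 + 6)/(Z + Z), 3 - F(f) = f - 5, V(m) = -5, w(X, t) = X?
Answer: -13980/7 ≈ -1997.1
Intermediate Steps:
F(f) = 8 - f (F(f) = 3 - (f - 5) = 3 - (-5 + f) = 3 + (5 - f) = 8 - f)
T(Z) = 4/Z (T(Z) = 8/((2*Z)) = 8*(1/(2*Z)) = 4/Z)
O = 466/7 (O = 4/(8 - 1*1) + 66 = 4/(8 - 1) + 66 = 4/7 + 66 = 466/7 ≈ 66.571)
O*(V(-3) - 25) = 466*(-5 - 25)/7 = (466/7)*(-30) = -13980/7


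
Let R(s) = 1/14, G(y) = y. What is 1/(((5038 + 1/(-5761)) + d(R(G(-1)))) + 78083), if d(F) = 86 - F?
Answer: 11522/958710229 ≈ 1.2018e-5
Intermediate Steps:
R(s) = 1/14
1/(((5038 + 1/(-5761)) + d(R(G(-1)))) + 78083) = 1/(((5038 + 1/(-5761)) + (86 - 1*1/14)) + 78083) = 1/(((5038 - 1/5761) + (86 - 1/14)) + 78083) = 1/((29023917/5761 + 1203/14) + 78083) = 1/(59037903/11522 + 78083) = 1/(958710229/11522) = 11522/958710229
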